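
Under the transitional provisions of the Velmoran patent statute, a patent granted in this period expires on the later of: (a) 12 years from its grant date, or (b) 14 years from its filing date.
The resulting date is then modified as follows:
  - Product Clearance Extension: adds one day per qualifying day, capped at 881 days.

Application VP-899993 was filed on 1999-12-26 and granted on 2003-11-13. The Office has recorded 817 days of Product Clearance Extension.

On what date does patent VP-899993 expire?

February 7, 2018

(a) grant + 12 years → 13 November 2015.
(b) filing + 14 years → 26 December 2013.
Later of the two: 13 November 2015.
Product Clearance Extension: 817 days (within the 881-day cap) → +817 days → 7 February 2018.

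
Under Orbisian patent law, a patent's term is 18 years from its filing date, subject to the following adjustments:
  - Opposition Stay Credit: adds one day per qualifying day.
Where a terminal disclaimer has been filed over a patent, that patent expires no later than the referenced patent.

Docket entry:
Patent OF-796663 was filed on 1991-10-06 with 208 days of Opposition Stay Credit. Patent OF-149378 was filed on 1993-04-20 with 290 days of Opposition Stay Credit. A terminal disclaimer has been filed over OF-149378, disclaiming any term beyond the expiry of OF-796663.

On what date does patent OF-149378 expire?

Natural term of OF-149378:
  Base: filing + 18 years → 20 April 2011.
  Opposition Stay Credit: +290 days → 4 February 2012.
Expiry of referenced patent OF-796663:
  Base: filing + 18 years → 6 October 2009.
  Opposition Stay Credit: +208 days → 2 May 2010.
Terminal disclaimer: OF-149378 expires on the earlier of 4 February 2012 and 2 May 2010.

2010-05-02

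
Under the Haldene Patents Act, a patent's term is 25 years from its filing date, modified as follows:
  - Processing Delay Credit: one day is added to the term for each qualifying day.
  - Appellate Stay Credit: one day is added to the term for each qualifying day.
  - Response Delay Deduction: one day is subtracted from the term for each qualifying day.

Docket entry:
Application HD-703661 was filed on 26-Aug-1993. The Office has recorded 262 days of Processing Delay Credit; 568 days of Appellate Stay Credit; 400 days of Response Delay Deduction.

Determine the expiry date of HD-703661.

October 30, 2019

Base term: filing date + 25 years → 26 August 2018.
Processing Delay Credit: +262 days → 15 May 2019.
Appellate Stay Credit: +568 days → 3 December 2020.
Response Delay Deduction: −400 days → 30 October 2019.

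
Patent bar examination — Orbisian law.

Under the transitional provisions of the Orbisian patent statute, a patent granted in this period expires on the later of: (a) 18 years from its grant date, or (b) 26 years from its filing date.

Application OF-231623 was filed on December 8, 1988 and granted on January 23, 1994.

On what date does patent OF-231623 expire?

(a) grant + 18 years → 23 January 2012.
(b) filing + 26 years → 8 December 2014.
Later of the two: 8 December 2014.

2014-12-08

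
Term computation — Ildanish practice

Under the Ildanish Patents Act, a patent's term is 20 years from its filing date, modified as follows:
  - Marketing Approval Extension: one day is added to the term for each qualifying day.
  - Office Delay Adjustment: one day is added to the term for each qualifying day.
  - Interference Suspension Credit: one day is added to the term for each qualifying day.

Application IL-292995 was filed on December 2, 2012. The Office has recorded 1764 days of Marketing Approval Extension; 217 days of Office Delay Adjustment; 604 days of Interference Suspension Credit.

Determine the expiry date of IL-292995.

2039-12-31

Base term: filing date + 20 years → 2 December 2032.
Marketing Approval Extension: +1764 days → 1 October 2037.
Office Delay Adjustment: +217 days → 6 May 2038.
Interference Suspension Credit: +604 days → 31 December 2039.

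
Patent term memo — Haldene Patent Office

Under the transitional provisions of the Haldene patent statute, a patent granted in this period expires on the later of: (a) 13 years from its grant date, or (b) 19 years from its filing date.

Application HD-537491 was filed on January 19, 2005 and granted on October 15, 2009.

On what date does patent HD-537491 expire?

January 19, 2024

(a) grant + 13 years → 15 October 2022.
(b) filing + 19 years → 19 January 2024.
Later of the two: 19 January 2024.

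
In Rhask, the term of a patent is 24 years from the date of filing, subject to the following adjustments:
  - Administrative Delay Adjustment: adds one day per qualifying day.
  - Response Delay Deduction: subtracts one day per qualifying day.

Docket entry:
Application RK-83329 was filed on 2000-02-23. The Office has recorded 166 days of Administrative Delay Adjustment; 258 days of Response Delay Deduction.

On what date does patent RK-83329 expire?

Base term: filing date + 24 years → 23 February 2024.
Administrative Delay Adjustment: +166 days → 7 August 2024.
Response Delay Deduction: −258 days → 23 November 2023.

2023-11-23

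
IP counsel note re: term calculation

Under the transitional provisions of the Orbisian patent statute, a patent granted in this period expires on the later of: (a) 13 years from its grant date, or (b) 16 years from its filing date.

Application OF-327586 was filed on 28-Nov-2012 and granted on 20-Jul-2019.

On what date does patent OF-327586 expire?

(a) grant + 13 years → 20 July 2032.
(b) filing + 16 years → 28 November 2028.
Later of the two: 20 July 2032.

2032-07-20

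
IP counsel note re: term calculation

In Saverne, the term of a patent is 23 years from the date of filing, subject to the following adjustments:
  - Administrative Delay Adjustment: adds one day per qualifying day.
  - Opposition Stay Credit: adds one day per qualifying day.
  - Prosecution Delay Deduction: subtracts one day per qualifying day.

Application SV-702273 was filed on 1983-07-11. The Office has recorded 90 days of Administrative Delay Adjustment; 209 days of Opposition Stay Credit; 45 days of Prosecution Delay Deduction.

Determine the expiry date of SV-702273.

March 22, 2007

Base term: filing date + 23 years → 11 July 2006.
Administrative Delay Adjustment: +90 days → 9 October 2006.
Opposition Stay Credit: +209 days → 6 May 2007.
Prosecution Delay Deduction: −45 days → 22 March 2007.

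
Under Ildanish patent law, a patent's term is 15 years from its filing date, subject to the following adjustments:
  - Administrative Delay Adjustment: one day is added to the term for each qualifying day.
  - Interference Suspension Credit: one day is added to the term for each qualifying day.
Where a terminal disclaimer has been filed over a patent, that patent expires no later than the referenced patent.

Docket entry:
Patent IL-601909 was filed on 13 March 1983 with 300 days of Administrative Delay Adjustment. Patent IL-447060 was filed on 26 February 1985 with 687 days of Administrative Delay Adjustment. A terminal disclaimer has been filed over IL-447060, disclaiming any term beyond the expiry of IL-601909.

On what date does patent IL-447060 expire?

1999-01-07

Natural term of IL-447060:
  Base: filing + 15 years → 26 February 2000.
  Administrative Delay Adjustment: +687 days → 13 January 2002.
Expiry of referenced patent IL-601909:
  Base: filing + 15 years → 13 March 1998.
  Administrative Delay Adjustment: +300 days → 7 January 1999.
Terminal disclaimer: IL-447060 expires on the earlier of 13 January 2002 and 7 January 1999.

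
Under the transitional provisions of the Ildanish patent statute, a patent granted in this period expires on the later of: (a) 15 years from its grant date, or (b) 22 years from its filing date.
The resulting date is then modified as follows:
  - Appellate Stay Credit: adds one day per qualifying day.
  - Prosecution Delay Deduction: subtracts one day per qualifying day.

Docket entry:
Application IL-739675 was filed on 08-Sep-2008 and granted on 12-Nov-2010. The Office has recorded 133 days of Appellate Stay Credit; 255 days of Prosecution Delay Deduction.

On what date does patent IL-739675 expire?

(a) grant + 15 years → 12 November 2025.
(b) filing + 22 years → 8 September 2030.
Later of the two: 8 September 2030.
Appellate Stay Credit: +133 days → 19 January 2031.
Prosecution Delay Deduction: −255 days → 9 May 2030.

2030-05-09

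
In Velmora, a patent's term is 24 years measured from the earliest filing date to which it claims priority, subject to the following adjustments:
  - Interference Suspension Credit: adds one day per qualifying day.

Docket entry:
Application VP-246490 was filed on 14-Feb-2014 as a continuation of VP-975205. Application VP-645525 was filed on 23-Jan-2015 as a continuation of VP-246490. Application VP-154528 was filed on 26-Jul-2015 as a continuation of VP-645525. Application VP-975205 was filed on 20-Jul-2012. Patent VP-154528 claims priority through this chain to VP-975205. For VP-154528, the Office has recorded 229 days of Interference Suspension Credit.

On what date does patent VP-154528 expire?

Earliest priority filing: 20 July 2012.
Base term: 20 July 2012 + 24 years → 20 July 2036.
Interference Suspension Credit: +229 days → 6 March 2037.

2037-03-06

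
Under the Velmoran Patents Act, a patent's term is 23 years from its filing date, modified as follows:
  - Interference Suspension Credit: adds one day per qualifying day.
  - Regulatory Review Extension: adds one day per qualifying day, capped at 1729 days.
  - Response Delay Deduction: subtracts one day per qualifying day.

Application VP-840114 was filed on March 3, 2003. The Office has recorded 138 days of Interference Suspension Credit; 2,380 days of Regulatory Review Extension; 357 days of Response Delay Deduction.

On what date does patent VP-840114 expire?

2030-04-21

Base term: filing date + 23 years → 3 March 2026.
Interference Suspension Credit: +138 days → 19 July 2026.
Regulatory Review Extension: 2380 days claimed exceeds the 1729-day cap, so +1729 days → 13 April 2031.
Response Delay Deduction: −357 days → 21 April 2030.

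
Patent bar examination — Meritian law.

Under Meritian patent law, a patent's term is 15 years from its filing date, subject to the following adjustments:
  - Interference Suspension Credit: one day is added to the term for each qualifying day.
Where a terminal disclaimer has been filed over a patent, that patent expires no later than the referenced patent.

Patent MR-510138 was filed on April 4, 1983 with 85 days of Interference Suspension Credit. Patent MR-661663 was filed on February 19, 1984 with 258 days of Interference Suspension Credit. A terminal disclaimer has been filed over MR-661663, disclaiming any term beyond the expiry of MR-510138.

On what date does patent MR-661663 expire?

June 28, 1998

Natural term of MR-661663:
  Base: filing + 15 years → 19 February 1999.
  Interference Suspension Credit: +258 days → 4 November 1999.
Expiry of referenced patent MR-510138:
  Base: filing + 15 years → 4 April 1998.
  Interference Suspension Credit: +85 days → 28 June 1998.
Terminal disclaimer: MR-661663 expires on the earlier of 4 November 1999 and 28 June 1998.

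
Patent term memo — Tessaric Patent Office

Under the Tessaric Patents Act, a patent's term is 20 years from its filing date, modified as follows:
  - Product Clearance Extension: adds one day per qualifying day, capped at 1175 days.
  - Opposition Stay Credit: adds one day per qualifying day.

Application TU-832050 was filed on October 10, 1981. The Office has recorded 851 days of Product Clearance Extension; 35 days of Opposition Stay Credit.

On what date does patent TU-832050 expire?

2004-03-14

Base term: filing date + 20 years → 10 October 2001.
Product Clearance Extension: 851 days (within the 1175-day cap) → +851 days → 8 February 2004.
Opposition Stay Credit: +35 days → 14 March 2004.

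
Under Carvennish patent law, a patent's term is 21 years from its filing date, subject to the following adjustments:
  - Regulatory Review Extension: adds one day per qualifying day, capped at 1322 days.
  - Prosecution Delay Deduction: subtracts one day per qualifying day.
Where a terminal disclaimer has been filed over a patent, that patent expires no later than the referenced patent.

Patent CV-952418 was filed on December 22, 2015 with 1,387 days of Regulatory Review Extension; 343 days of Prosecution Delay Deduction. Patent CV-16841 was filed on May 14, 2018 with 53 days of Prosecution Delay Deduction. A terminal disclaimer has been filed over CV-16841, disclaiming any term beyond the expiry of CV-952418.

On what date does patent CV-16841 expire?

Natural term of CV-16841:
  Base: filing + 21 years → 14 May 2039.
  Prosecution Delay Deduction: −53 days → 22 March 2039.
Expiry of referenced patent CV-952418:
  Base: filing + 21 years → 22 December 2036.
  Regulatory Review Extension: 1387 days claimed exceeds the 1322-day cap, so +1322 days → 5 August 2040.
  Prosecution Delay Deduction: −343 days → 28 August 2039.
Terminal disclaimer: CV-16841 expires on the earlier of 22 March 2039 and 28 August 2039.

2039-03-22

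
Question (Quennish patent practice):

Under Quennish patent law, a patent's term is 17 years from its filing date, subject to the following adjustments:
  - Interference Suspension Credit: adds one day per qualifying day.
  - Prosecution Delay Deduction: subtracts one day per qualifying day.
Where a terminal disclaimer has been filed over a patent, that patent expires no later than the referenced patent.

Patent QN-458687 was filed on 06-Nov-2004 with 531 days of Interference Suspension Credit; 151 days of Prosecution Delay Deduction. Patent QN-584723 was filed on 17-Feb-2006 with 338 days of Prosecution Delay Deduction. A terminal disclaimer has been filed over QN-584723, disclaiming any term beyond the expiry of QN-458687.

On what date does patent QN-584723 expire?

Natural term of QN-584723:
  Base: filing + 17 years → 17 February 2023.
  Prosecution Delay Deduction: −338 days → 16 March 2022.
Expiry of referenced patent QN-458687:
  Base: filing + 17 years → 6 November 2021.
  Interference Suspension Credit: +531 days → 21 April 2023.
  Prosecution Delay Deduction: −151 days → 21 November 2022.
Terminal disclaimer: QN-584723 expires on the earlier of 16 March 2022 and 21 November 2022.

2022-03-16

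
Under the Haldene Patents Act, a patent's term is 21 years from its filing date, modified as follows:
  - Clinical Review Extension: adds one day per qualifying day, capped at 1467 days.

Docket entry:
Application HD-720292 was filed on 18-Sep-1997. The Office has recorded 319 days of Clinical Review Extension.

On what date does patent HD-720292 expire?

2019-08-03

Base term: filing date + 21 years → 18 September 2018.
Clinical Review Extension: 319 days (within the 1467-day cap) → +319 days → 3 August 2019.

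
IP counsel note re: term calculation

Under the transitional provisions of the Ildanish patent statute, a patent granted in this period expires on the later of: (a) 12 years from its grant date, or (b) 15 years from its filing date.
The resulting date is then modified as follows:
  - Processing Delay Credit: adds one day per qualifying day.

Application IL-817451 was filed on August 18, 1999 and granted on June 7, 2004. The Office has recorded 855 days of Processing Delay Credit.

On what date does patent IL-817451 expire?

October 10, 2018

(a) grant + 12 years → 7 June 2016.
(b) filing + 15 years → 18 August 2014.
Later of the two: 7 June 2016.
Processing Delay Credit: +855 days → 10 October 2018.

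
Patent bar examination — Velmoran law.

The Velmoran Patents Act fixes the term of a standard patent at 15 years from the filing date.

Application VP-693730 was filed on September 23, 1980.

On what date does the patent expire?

September 23, 1995

Filing date + 15 years → 23 September 1995.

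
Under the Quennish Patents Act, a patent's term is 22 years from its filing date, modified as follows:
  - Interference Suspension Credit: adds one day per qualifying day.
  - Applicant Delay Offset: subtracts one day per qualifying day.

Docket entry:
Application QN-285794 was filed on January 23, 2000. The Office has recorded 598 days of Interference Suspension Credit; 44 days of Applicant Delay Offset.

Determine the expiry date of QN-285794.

Base term: filing date + 22 years → 23 January 2022.
Interference Suspension Credit: +598 days → 13 September 2023.
Applicant Delay Offset: −44 days → 31 July 2023.

July 31, 2023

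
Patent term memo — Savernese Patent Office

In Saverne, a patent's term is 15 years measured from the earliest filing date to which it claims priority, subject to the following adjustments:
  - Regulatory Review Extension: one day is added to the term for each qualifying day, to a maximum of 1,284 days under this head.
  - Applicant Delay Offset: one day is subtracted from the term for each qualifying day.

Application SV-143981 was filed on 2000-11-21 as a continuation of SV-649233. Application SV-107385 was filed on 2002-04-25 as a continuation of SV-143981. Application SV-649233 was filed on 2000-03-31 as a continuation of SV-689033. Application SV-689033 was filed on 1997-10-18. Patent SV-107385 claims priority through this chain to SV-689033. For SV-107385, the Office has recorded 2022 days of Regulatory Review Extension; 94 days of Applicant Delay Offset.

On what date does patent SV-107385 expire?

January 21, 2016

Earliest priority filing: 18 October 1997.
Base term: 18 October 1997 + 15 years → 18 October 2012.
Regulatory Review Extension: 2022 days claimed exceeds the 1284-day cap, so +1284 days → 24 April 2016.
Applicant Delay Offset: −94 days → 21 January 2016.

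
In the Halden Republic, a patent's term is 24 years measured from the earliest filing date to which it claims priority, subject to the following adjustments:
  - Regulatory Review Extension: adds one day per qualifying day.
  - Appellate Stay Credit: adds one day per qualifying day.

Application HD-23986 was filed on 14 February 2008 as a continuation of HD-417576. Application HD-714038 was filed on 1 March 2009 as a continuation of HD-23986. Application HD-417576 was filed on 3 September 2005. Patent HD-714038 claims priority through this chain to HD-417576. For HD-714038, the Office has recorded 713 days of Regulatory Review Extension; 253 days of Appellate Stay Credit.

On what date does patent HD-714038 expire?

Earliest priority filing: 3 September 2005.
Base term: 3 September 2005 + 24 years → 3 September 2029.
Regulatory Review Extension: +713 days → 17 August 2031.
Appellate Stay Credit: +253 days → 26 April 2032.

April 26, 2032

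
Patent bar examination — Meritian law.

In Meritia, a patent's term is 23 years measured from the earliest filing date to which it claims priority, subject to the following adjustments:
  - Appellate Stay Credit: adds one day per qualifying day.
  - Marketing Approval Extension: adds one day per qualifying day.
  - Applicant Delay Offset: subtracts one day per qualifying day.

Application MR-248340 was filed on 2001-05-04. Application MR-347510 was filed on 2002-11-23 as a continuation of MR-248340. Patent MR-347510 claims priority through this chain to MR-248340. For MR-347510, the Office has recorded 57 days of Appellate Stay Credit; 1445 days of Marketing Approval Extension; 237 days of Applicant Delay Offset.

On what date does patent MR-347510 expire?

Earliest priority filing: 4 May 2001.
Base term: 4 May 2001 + 23 years → 4 May 2024.
Appellate Stay Credit: +57 days → 30 June 2024.
Marketing Approval Extension: +1445 days → 14 June 2028.
Applicant Delay Offset: −237 days → 21 October 2027.

2027-10-21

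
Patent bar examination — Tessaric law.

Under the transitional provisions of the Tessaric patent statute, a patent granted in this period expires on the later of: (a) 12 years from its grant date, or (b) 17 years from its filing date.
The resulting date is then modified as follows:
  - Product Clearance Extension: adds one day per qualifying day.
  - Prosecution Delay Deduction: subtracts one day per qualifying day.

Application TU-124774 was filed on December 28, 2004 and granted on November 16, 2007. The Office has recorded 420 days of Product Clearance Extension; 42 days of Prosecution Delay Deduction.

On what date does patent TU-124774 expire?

January 10, 2023

(a) grant + 12 years → 16 November 2019.
(b) filing + 17 years → 28 December 2021.
Later of the two: 28 December 2021.
Product Clearance Extension: +420 days → 21 February 2023.
Prosecution Delay Deduction: −42 days → 10 January 2023.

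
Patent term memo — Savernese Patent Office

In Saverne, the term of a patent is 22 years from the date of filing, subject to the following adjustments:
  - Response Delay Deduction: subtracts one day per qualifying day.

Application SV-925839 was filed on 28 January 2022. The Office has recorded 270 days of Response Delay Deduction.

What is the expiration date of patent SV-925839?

Base term: filing date + 22 years → 28 January 2044.
Response Delay Deduction: −270 days → 3 May 2043.

May 3, 2043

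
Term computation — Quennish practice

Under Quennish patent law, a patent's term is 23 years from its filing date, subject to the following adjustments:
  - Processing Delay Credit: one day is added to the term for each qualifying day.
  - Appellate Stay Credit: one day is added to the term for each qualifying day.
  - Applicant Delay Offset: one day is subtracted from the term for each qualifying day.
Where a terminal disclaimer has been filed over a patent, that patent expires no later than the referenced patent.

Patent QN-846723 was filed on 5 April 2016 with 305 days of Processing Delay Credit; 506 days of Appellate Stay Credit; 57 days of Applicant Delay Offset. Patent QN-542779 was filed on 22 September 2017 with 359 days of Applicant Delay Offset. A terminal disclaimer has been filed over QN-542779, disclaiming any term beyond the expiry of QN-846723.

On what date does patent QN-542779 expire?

September 29, 2039

Natural term of QN-542779:
  Base: filing + 23 years → 22 September 2040.
  Applicant Delay Offset: −359 days → 29 September 2039.
Expiry of referenced patent QN-846723:
  Base: filing + 23 years → 5 April 2039.
  Processing Delay Credit: +305 days → 4 February 2040.
  Appellate Stay Credit: +506 days → 24 June 2041.
  Applicant Delay Offset: −57 days → 28 April 2041.
Terminal disclaimer: QN-542779 expires on the earlier of 29 September 2039 and 28 April 2041.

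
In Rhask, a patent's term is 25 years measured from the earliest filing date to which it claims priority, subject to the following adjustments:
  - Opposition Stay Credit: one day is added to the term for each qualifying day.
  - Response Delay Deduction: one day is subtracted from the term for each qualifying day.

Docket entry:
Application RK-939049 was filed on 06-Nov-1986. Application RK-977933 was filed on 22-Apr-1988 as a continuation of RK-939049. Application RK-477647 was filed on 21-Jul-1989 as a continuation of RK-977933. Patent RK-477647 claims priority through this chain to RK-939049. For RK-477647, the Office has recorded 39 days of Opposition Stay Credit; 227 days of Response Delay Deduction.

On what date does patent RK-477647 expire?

Earliest priority filing: 6 November 1986.
Base term: 6 November 1986 + 25 years → 6 November 2011.
Opposition Stay Credit: +39 days → 15 December 2011.
Response Delay Deduction: −227 days → 2 May 2011.

2011-05-02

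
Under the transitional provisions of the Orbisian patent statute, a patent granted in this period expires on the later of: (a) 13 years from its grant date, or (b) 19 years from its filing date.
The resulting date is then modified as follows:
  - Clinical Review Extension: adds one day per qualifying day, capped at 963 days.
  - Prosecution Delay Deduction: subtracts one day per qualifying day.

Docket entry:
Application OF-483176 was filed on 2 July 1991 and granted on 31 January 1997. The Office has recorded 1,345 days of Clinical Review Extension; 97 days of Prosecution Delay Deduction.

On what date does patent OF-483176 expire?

November 14, 2012

(a) grant + 13 years → 31 January 2010.
(b) filing + 19 years → 2 July 2010.
Later of the two: 2 July 2010.
Clinical Review Extension: 1345 days claimed exceeds the 963-day cap, so +963 days → 19 February 2013.
Prosecution Delay Deduction: −97 days → 14 November 2012.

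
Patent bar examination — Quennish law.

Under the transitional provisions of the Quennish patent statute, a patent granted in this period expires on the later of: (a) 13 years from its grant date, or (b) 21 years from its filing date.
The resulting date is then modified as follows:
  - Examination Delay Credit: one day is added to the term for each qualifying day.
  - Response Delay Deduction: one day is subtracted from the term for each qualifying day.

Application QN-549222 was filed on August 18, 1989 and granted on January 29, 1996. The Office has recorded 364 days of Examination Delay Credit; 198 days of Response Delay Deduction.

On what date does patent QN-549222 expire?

(a) grant + 13 years → 29 January 2009.
(b) filing + 21 years → 18 August 2010.
Later of the two: 18 August 2010.
Examination Delay Credit: +364 days → 17 August 2011.
Response Delay Deduction: −198 days → 31 January 2011.

2011-01-31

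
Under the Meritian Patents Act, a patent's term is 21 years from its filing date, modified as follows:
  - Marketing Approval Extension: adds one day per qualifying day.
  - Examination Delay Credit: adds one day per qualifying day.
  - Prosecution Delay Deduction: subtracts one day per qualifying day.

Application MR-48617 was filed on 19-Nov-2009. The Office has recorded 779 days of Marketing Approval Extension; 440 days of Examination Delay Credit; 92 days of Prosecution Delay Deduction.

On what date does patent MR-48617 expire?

Base term: filing date + 21 years → 19 November 2030.
Marketing Approval Extension: +779 days → 6 January 2033.
Examination Delay Credit: +440 days → 22 March 2034.
Prosecution Delay Deduction: −92 days → 20 December 2033.

2033-12-20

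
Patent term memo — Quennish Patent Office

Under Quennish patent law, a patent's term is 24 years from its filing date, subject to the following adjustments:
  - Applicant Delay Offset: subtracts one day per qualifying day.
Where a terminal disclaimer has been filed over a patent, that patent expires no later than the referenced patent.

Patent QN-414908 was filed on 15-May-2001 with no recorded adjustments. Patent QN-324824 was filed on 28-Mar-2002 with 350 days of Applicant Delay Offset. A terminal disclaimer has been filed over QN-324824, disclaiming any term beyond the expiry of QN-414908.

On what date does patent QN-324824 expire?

Natural term of QN-324824:
  Base: filing + 24 years → 28 March 2026.
  Applicant Delay Offset: −350 days → 12 April 2025.
Expiry of referenced patent QN-414908:
  Base: filing + 24 years → 15 May 2025.
Terminal disclaimer: QN-324824 expires on the earlier of 12 April 2025 and 15 May 2025.

April 12, 2025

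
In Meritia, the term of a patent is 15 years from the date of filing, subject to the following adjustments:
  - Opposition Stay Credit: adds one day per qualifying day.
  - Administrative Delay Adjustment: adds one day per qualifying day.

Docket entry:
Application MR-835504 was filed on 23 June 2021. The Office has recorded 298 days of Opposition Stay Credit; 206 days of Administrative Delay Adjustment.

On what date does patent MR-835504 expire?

November 9, 2037

Base term: filing date + 15 years → 23 June 2036.
Opposition Stay Credit: +298 days → 17 April 2037.
Administrative Delay Adjustment: +206 days → 9 November 2037.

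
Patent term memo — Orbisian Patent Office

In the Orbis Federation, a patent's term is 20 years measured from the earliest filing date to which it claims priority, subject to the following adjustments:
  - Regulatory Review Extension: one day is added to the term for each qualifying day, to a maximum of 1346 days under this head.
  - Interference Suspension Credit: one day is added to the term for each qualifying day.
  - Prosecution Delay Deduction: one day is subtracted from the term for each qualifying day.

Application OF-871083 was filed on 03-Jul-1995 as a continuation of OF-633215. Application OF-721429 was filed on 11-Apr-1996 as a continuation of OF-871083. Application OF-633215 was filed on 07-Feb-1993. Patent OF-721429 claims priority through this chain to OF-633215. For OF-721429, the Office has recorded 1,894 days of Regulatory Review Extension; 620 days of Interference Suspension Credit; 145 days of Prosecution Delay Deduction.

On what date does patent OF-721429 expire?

Earliest priority filing: 7 February 1993.
Base term: 7 February 1993 + 20 years → 7 February 2013.
Regulatory Review Extension: 1894 days claimed exceeds the 1346-day cap, so +1346 days → 15 October 2016.
Interference Suspension Credit: +620 days → 27 June 2018.
Prosecution Delay Deduction: −145 days → 2 February 2018.

2018-02-02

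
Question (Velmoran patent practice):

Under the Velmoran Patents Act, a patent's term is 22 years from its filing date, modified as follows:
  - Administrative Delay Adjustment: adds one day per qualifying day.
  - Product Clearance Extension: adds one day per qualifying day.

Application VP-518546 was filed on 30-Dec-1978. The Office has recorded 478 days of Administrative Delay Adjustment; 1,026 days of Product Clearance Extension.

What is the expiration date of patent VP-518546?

Base term: filing date + 22 years → 30 December 2000.
Administrative Delay Adjustment: +478 days → 22 April 2002.
Product Clearance Extension: +1026 days → 11 February 2005.

February 11, 2005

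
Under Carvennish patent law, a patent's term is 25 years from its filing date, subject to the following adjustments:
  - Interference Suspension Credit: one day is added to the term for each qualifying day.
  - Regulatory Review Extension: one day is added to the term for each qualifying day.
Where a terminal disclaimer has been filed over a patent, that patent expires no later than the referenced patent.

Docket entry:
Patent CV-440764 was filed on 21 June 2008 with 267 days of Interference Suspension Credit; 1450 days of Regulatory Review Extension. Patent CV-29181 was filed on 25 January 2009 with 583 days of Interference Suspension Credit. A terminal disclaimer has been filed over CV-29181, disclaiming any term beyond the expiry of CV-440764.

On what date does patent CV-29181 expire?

August 31, 2035

Natural term of CV-29181:
  Base: filing + 25 years → 25 January 2034.
  Interference Suspension Credit: +583 days → 31 August 2035.
Expiry of referenced patent CV-440764:
  Base: filing + 25 years → 21 June 2033.
  Interference Suspension Credit: +267 days → 15 March 2034.
  Regulatory Review Extension: +1450 days → 4 March 2038.
Terminal disclaimer: CV-29181 expires on the earlier of 31 August 2035 and 4 March 2038.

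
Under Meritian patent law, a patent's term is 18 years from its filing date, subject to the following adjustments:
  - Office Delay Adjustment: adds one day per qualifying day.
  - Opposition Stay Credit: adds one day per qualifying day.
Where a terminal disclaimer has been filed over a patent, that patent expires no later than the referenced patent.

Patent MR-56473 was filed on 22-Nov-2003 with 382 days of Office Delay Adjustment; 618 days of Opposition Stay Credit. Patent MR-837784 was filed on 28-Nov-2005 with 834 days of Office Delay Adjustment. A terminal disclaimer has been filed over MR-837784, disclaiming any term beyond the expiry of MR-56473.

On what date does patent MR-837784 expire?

2024-08-18

Natural term of MR-837784:
  Base: filing + 18 years → 28 November 2023.
  Office Delay Adjustment: +834 days → 11 March 2026.
Expiry of referenced patent MR-56473:
  Base: filing + 18 years → 22 November 2021.
  Office Delay Adjustment: +382 days → 9 December 2022.
  Opposition Stay Credit: +618 days → 18 August 2024.
Terminal disclaimer: MR-837784 expires on the earlier of 11 March 2026 and 18 August 2024.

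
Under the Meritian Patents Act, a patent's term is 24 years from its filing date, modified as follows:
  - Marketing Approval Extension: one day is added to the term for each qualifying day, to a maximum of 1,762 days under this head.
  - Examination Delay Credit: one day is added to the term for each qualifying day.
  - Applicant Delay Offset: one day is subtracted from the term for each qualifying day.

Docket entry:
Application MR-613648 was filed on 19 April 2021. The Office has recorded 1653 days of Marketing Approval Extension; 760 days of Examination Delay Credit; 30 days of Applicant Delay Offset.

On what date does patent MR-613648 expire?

Base term: filing date + 24 years → 19 April 2045.
Marketing Approval Extension: 1653 days (within the 1762-day cap) → +1653 days → 28 October 2049.
Examination Delay Credit: +760 days → 27 November 2051.
Applicant Delay Offset: −30 days → 28 October 2051.

2051-10-28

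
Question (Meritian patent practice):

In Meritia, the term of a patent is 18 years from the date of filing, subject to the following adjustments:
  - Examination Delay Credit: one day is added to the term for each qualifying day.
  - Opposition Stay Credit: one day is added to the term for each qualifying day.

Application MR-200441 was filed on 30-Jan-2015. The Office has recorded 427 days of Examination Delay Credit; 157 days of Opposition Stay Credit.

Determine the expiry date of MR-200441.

September 6, 2034

Base term: filing date + 18 years → 30 January 2033.
Examination Delay Credit: +427 days → 2 April 2034.
Opposition Stay Credit: +157 days → 6 September 2034.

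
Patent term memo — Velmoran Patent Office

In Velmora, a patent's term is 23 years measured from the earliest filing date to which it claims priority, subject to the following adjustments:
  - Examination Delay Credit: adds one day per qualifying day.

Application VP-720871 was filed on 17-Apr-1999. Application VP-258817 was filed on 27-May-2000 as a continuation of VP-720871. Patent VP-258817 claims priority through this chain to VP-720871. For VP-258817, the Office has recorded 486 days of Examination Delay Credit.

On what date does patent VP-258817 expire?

Earliest priority filing: 17 April 1999.
Base term: 17 April 1999 + 23 years → 17 April 2022.
Examination Delay Credit: +486 days → 16 August 2023.

2023-08-16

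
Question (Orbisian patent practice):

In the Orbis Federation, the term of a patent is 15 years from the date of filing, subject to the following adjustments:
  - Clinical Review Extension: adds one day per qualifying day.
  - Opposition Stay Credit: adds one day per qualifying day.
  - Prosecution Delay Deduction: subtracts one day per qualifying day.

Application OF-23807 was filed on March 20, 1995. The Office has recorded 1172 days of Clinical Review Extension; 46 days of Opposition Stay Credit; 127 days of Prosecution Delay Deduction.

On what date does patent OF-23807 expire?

Base term: filing date + 15 years → 20 March 2010.
Clinical Review Extension: +1172 days → 4 June 2013.
Opposition Stay Credit: +46 days → 20 July 2013.
Prosecution Delay Deduction: −127 days → 15 March 2013.

2013-03-15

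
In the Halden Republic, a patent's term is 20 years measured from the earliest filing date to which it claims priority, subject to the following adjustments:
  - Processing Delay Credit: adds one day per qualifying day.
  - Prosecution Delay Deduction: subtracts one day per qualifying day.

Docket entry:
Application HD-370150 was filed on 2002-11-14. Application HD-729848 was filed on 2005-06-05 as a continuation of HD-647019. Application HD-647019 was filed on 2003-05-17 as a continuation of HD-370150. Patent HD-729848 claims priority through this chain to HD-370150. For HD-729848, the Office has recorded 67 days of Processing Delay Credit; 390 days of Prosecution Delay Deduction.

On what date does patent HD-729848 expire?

December 26, 2021

Earliest priority filing: 14 November 2002.
Base term: 14 November 2002 + 20 years → 14 November 2022.
Processing Delay Credit: +67 days → 20 January 2023.
Prosecution Delay Deduction: −390 days → 26 December 2021.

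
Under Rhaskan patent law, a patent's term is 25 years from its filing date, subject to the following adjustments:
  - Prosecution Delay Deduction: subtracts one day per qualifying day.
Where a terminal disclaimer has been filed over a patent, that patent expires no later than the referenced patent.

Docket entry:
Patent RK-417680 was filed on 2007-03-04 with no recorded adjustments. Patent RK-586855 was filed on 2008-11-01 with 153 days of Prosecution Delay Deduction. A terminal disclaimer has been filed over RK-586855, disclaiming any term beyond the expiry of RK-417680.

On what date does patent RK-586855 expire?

March 4, 2032

Natural term of RK-586855:
  Base: filing + 25 years → 1 November 2033.
  Prosecution Delay Deduction: −153 days → 1 June 2033.
Expiry of referenced patent RK-417680:
  Base: filing + 25 years → 4 March 2032.
Terminal disclaimer: RK-586855 expires on the earlier of 1 June 2033 and 4 March 2032.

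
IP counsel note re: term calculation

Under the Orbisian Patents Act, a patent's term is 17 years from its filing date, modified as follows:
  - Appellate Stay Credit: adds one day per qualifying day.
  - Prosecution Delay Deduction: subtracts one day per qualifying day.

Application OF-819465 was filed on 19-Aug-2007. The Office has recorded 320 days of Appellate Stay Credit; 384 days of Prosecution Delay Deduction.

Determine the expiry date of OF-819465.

2024-06-16

Base term: filing date + 17 years → 19 August 2024.
Appellate Stay Credit: +320 days → 5 July 2025.
Prosecution Delay Deduction: −384 days → 16 June 2024.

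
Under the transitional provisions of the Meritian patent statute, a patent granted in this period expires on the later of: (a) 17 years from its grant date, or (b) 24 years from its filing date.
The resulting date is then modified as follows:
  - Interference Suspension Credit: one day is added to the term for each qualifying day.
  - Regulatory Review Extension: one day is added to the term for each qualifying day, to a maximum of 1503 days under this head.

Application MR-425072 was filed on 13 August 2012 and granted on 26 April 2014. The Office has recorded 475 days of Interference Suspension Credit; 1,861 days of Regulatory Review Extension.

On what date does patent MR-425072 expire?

January 12, 2042

(a) grant + 17 years → 26 April 2031.
(b) filing + 24 years → 13 August 2036.
Later of the two: 13 August 2036.
Interference Suspension Credit: +475 days → 1 December 2037.
Regulatory Review Extension: 1861 days claimed exceeds the 1503-day cap, so +1503 days → 12 January 2042.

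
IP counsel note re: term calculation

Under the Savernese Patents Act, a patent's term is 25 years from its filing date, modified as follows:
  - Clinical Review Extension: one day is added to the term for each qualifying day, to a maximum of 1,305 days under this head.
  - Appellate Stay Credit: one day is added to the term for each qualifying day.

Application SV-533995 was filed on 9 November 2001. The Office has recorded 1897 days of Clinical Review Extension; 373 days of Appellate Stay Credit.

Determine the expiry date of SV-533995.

Base term: filing date + 25 years → 9 November 2026.
Clinical Review Extension: 1897 days claimed exceeds the 1305-day cap, so +1305 days → 6 June 2030.
Appellate Stay Credit: +373 days → 14 June 2031.

2031-06-14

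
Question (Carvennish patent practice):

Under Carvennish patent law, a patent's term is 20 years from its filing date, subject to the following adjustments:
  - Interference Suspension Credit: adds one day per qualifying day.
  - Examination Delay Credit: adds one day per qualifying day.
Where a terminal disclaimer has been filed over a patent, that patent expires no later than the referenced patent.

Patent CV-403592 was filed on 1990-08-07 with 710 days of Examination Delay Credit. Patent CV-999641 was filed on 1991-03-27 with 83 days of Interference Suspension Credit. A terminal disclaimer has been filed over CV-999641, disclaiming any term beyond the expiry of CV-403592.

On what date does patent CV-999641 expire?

Natural term of CV-999641:
  Base: filing + 20 years → 27 March 2011.
  Interference Suspension Credit: +83 days → 18 June 2011.
Expiry of referenced patent CV-403592:
  Base: filing + 20 years → 7 August 2010.
  Examination Delay Credit: +710 days → 17 July 2012.
Terminal disclaimer: CV-999641 expires on the earlier of 18 June 2011 and 17 July 2012.

2011-06-18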